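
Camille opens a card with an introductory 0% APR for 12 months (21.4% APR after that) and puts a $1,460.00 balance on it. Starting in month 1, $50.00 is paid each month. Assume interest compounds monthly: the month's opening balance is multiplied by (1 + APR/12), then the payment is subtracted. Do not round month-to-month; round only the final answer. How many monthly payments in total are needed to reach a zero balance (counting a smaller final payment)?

33 months

Promo months 1–12 at r₀ = 0%/12 = 0; months 13+ at r₁ = 21.4%/12 = 0.0178333.
After month 12 (no interest yet): B = $1,460.00 − 12·$50.00 = $860.00.
Then at r₁ with $50.00/mo: n₂ = −ln(1 − r₁·B/P)/ln(1+r₁) ≈ 20.73 → 21 more payments.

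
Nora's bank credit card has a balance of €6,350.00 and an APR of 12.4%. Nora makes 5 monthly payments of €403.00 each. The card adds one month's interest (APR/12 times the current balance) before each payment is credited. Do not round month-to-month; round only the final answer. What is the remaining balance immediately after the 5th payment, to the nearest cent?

€4,627.86

Monthly rate r = 12.4%/12 = 1.03333% = 0.0103333.
Each month: B ← B·(1+r) − €403.00.
Month 1: interest €65.62; balance after payment €6,012.62.
Month 2: interest €62.13; balance after payment €5,671.75.
Month 3: interest €58.61; balance after payment €5,327.36.
Month 4: interest €55.05; balance after payment €4,979.40.
Month 5: interest €51.45; balance after payment €4,627.86.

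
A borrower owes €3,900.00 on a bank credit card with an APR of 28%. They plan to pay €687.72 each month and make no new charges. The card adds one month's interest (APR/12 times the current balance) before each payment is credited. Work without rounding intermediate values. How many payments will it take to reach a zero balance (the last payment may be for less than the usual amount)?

7 payments

Monthly rate r = 28%/12 = 2.33333% = 0.0233333.
Recurrence: B ← B·(1+r) − €687.72.
Month 1: interest €91.00; balance after payment €3,303.28.
Month 2: interest €77.08; balance after payment €2,692.64.
Closed form: n = −ln(1 − rB₀/P)/ln(1+r) = −ln(0.86768)/ln(1.02333) ≈ 6.154, so the balance reaches zero during payment 7.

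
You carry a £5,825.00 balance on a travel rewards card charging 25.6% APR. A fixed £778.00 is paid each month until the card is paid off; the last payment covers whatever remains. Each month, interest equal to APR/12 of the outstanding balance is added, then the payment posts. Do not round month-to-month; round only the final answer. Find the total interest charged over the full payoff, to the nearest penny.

£590.52

Monthly rate r = 25.6%/12 = 2.13333% = 0.0213333.
Payoff takes n = ⌈−ln(1 − rB₀/P)/ln(1+r)⌉ = ⌈8.244⌉ = 9 payments; the last is £191.52.
Total paid = 8·£778.00 + £191.52 = £6,415.52.
Total interest = total paid − principal = £6,415.52 − £5,825.00 = £590.52.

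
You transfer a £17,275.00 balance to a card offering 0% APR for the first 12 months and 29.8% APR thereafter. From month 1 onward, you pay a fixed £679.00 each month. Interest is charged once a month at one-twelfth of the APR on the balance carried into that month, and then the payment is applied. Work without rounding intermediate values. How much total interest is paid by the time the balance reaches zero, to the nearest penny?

£2,118.09

Promo months 1–12 at r₀ = 0%/12 = 0; months 13+ at r₁ = 29.8%/12 = 0.0248333.
After month 12 (no interest yet): B = £17,275.00 − 12·£679.00 = £9,127.00.
Then at r₁ with £679.00/mo: n₂ = −ln(1 − r₁·B/P)/ln(1+r₁) ≈ 16.56 → 17 more payments.
Total paid = 28·£679.00 + £381.09 = £19,393.09; interest = £19,393.09 − £17,275.00 = £2,118.09.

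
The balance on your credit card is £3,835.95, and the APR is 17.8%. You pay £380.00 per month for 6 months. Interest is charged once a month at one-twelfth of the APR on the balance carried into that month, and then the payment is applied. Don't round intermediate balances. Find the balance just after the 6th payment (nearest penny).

£1,824.02

Monthly rate r = 17.8%/12 = 1.48333% = 0.0148333.
Each month: B ← B·(1+r) − £380.00.
Month 1: interest £56.90; balance after payment £3,512.85.
Month 2: interest £52.11; balance after payment £3,184.96.
Month 3: interest £47.24; balance after payment £2,852.20.
Month 4: interest £42.31; balance after payment £2,514.51.
Month 5: interest £37.30; balance after payment £2,171.81.
Month 6: interest £32.22; balance after payment £1,824.02.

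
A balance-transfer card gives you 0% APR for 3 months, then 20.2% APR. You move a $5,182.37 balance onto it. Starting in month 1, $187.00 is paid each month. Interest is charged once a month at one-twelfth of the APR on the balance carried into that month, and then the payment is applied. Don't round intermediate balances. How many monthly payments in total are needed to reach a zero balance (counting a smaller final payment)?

36 payments

Promo months 1–3 at r₀ = 0%/12 = 0; months 4+ at r₁ = 20.2%/12 = 0.0168333.
After month 3 (no interest yet): B = $5,182.37 − 3·$187.00 = $4,621.37.
Then at r₁ with $187.00/mo: n₂ = −ln(1 − r₁·B/P)/ln(1+r₁) ≈ 32.22 → 33 more payments.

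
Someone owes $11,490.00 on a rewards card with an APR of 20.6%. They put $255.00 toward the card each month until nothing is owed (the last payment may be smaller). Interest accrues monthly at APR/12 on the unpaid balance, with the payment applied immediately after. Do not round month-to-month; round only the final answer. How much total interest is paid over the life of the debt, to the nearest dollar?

Monthly rate r = 20.6%/12 = 1.71667% = 0.0171667.
Payoff takes n = ⌈−ln(1 − rB₀/P)/ln(1+r)⌉ = ⌈87.248⌉ = 88 payments; the last is $63.75.
Total paid = 87·$255.00 + $63.75 = $22,248.75.
Total interest = total paid − principal = $22,248.75 − $11,490.00 = $10,758.75.

$10,759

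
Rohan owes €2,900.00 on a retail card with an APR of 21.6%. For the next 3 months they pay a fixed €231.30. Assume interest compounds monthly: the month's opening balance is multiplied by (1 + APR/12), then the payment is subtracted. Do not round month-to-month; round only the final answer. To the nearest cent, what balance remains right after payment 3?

Monthly rate r = 21.6%/12 = 1.8% = 0.018.
Each month: B ← B·(1+r) − €231.30.
Month 1: interest €52.20; balance after payment €2,720.90.
Month 2: interest €48.98; balance after payment €2,538.58.
Month 3: interest €45.69; balance after payment €2,352.97.

€2,352.97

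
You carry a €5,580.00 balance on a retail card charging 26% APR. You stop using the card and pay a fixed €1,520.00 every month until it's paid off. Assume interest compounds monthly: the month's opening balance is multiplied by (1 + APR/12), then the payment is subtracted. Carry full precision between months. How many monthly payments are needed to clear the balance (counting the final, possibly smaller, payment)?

4 payments

Monthly rate r = 26%/12 = 2.16667% = 0.0216667.
Recurrence: B ← B·(1+r) − €1,520.00.
Month 1: interest €120.90; balance after payment €4,180.90.
Month 2: interest €90.59; balance after payment €2,751.49.
Month 3: interest €59.62; balance after payment €1,291.10.
Month 4: interest €27.97; balance after payment €0.00.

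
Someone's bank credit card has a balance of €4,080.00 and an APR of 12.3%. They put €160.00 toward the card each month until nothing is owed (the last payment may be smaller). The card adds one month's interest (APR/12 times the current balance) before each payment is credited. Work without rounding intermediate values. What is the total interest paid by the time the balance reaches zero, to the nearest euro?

€674

Monthly rate r = 12.3%/12 = 1.025% = 0.01025.
Payoff takes n = ⌈−ln(1 − rB₀/P)/ln(1+r)⌉ = ⌈29.709⌉ = 30 payments; the last is €113.57.
Total paid = 29·€160.00 + €113.57 = €4,753.57.
Total interest = total paid − principal = €4,753.57 − €4,080.00 = €673.57.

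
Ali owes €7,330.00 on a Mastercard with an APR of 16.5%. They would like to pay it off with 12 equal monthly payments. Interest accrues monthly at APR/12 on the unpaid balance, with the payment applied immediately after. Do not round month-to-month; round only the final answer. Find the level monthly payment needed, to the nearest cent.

€666.79

Monthly rate r = 16.5%/12 = 1.375% = 0.01375.
Level-payment amortization: P = B₀·r / (1 − (1+r)^(−n)) = 7330.00·0.01375 / (1 − 1.01375^(−12)).
Denominator 1 − (1+r)^(−12) = 0.151152657.
P = 100.787 / 0.151152657 ≈ 666.79.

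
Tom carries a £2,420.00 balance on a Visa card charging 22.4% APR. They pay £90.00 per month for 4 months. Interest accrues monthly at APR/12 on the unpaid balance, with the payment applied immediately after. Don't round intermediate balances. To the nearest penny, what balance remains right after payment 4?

£2,235.61

Monthly rate r = 22.4%/12 = 1.86667% = 0.0186667.
Each month: B ← B·(1+r) − £90.00.
Month 1: interest £45.17; balance after payment £2,375.17.
Month 2: interest £44.34; balance after payment £2,329.51.
Month 3: interest £43.48; balance after payment £2,282.99.
Month 4: interest £42.62; balance after payment £2,235.61.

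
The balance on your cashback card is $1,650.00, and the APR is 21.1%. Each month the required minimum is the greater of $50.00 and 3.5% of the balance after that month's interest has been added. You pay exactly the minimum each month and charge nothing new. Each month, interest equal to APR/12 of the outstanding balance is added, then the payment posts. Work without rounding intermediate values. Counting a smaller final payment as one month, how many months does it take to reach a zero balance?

Monthly rate r = 21.1%/12 = 1.75833% = 0.0175833.
While 3.5% of the post-interest balance exceeds $50.00, each month B ← (B·(1+r))·(1 − 0.035), i.e. B shrinks by the factor (1+r)·0.965 = 0.98197.
This holds for months 1–9. Entering month 10 the balance is $1,400.75; 3.5% of the post-interest balance is now below $50.00, so the flat $50.00 minimum applies from here.
From month 10 a fixed $50.00 at rate r clears $1,400.75 in 39 more payments. Total: 9 + 39 = 48 months.

48 months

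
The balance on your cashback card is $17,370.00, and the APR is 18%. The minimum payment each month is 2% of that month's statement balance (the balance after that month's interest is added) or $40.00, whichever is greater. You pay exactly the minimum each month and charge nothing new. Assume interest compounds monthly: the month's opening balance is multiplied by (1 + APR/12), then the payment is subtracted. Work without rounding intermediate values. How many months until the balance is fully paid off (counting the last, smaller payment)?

Monthly rate r = 18%/12 = 1.5% = 0.015.
While 2% of the post-interest balance exceeds $40.00, each month B ← (B·(1+r))·(1 − 0.02), i.e. B shrinks by the factor (1+r)·0.98 = 0.9947.
This holds for months 1–410. Entering month 411 the balance is $1,965.93; 2% of the post-interest balance is now below $40.00, so the flat $40.00 minimum applies from here.
From month 411 a fixed $40.00 at rate r clears $1,965.93 in 90 more payments. Total: 410 + 90 = 500 months.

500 months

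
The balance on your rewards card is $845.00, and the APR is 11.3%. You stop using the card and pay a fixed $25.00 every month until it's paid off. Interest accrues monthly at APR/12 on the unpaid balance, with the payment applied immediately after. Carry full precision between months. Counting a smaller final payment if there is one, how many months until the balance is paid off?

Monthly rate r = 11.3%/12 = 0.941667% = 0.00941667.
Recurrence: B ← B·(1+r) − $25.00.
Month 1: interest $7.96; balance after payment $827.96.
Month 2: interest $7.80; balance after payment $810.75.
Closed form: n = −ln(1 − rB₀/P)/ln(1+r) = −ln(0.68172)/ln(1.00942) ≈ 40.879, so the balance reaches zero during payment 41.

41 months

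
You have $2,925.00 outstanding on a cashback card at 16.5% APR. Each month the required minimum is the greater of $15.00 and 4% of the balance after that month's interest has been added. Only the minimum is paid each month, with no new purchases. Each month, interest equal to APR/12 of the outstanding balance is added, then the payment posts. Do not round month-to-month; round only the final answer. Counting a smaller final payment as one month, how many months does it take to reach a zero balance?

107 months

Monthly rate r = 16.5%/12 = 1.375% = 0.01375.
While 4% of the post-interest balance exceeds $15.00, each month B ← (B·(1+r))·(1 − 0.04), i.e. B shrinks by the factor (1+r)·0.96 = 0.9732.
This holds for months 1–77. Entering month 78 the balance is $361.15; 4% of the post-interest balance is now below $15.00, so the flat $15.00 minimum applies from here.
From month 78 a fixed $15.00 at rate r clears $361.15 in 30 more payments. Total: 77 + 30 = 107 months.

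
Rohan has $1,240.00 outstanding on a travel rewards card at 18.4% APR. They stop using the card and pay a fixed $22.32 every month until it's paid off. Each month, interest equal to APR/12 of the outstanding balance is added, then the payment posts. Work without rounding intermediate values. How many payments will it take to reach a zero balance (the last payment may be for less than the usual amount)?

126 payments

Monthly rate r = 18.4%/12 = 1.53333% = 0.0153333.
Recurrence: B ← B·(1+r) − $22.32.
Month 1: interest $19.01; balance after payment $1,236.69.
Month 2: interest $18.96; balance after payment $1,233.34.
Closed form: n = −ln(1 − rB₀/P)/ln(1+r) = −ln(0.14815)/ln(1.01533) ≈ 125.488, so the balance reaches zero during payment 126.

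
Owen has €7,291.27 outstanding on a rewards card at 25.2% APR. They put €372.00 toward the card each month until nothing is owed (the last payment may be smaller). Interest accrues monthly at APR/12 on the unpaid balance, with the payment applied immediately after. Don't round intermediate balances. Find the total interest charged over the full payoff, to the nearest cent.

Monthly rate r = 25.2%/12 = 2.1% = 0.021.
Payoff takes n = ⌈−ln(1 − rB₀/P)/ln(1+r)⌉ = ⌈25.519⌉ = 26 payments; the last is €194.13.
Total paid = 25·€372.00 + €194.13 = €9,494.13.
Total interest = total paid − principal = €9,494.13 − €7,291.27 = €2,202.86.

€2,202.86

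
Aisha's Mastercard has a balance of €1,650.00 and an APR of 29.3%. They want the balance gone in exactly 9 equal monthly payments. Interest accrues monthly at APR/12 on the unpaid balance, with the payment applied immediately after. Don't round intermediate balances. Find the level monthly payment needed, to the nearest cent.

Monthly rate r = 29.3%/12 = 2.44167% = 0.0244167.
Level-payment amortization: P = B₀·r / (1 − (1+r)^(−n)) = 1650.00·0.0244167 / (1 − 1.02442^(−9)).
Denominator 1 − (1+r)^(−9) = 0.195158652.
P = 40.2875 / 0.195158652 ≈ 206.43.

€206.43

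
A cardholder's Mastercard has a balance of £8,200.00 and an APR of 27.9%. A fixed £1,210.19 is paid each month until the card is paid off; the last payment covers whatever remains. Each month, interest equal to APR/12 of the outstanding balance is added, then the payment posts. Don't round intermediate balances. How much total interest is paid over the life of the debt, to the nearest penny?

£829.70

Monthly rate r = 27.9%/12 = 2.325% = 0.02325.
Payoff takes n = ⌈−ln(1 − rB₀/P)/ln(1+r)⌉ = ⌈7.459⌉ = 8 payments; the last is £558.37.
Total paid = 7·£1,210.19 + £558.37 = £9,029.70.
Total interest = total paid − principal = £9,029.70 − £8,200.00 = £829.70.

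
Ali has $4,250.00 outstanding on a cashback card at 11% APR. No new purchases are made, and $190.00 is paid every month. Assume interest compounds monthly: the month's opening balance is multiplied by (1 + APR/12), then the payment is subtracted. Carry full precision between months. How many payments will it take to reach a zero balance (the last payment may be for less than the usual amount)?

Monthly rate r = 11%/12 = 0.916667% = 0.00916667.
Recurrence: B ← B·(1+r) − $190.00.
Month 1: interest $38.96; balance after payment $4,098.96.
Month 2: interest $37.57; balance after payment $3,946.53.
Closed form: n = −ln(1 − rB₀/P)/ln(1+r) = −ln(0.79496)/ln(1.00917) ≈ 25.147, so the balance reaches zero during payment 26.

26 payments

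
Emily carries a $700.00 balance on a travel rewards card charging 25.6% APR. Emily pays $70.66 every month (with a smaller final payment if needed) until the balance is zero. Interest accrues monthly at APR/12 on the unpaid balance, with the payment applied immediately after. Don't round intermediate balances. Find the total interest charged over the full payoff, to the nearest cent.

Monthly rate r = 25.6%/12 = 2.13333% = 0.0213333.
Payoff takes n = ⌈−ln(1 − rB₀/P)/ln(1+r)⌉ = ⌈11.247⌉ = 12 payments; the last is $17.62.
Total paid = 11·$70.66 + $17.62 = $794.88.
Total interest = total paid − principal = $794.88 − $700.00 = $94.88.

$94.88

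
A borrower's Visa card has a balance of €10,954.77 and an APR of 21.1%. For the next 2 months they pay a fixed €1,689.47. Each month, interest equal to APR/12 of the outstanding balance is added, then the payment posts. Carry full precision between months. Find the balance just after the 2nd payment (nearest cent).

€7,934.75

Monthly rate r = 21.1%/12 = 1.75833% = 0.0175833.
Each month: B ← B·(1+r) − €1,689.47.
Month 1: interest €192.62; balance after payment €9,457.92.
Month 2: interest €166.30; balance after payment €7,934.75.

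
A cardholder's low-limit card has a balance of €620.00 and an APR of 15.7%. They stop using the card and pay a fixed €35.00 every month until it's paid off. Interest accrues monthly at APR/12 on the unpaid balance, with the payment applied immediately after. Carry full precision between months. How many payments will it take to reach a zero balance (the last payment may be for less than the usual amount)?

21 months

Monthly rate r = 15.7%/12 = 1.30833% = 0.0130833.
Recurrence: B ← B·(1+r) − €35.00.
Month 1: interest €8.11; balance after payment €593.11.
Month 2: interest €7.76; balance after payment €565.87.
Closed form: n = −ln(1 − rB₀/P)/ln(1+r) = −ln(0.76824)/ln(1.01308) ≈ 20.284, so the balance reaches zero during payment 21.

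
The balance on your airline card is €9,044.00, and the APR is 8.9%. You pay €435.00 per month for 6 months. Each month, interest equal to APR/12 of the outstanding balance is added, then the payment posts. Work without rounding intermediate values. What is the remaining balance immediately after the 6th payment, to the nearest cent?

Monthly rate r = 8.9%/12 = 0.741667% = 0.00741667.
Each month: B ← B·(1+r) − €435.00.
Month 1: interest €67.08; balance after payment €8,676.08.
Month 2: interest €64.35; balance after payment €8,305.42.
Month 3: interest €61.60; balance after payment €7,932.02.
Month 4: interest €58.83; balance after payment €7,555.85.
Month 5: interest €56.04; balance after payment €7,176.89.
Month 6: interest €53.23; balance after payment €6,795.12.

€6,795.12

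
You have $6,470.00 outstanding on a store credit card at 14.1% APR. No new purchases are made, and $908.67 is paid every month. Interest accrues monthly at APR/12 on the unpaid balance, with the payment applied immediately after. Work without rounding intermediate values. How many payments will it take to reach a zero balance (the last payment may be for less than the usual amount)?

8 payments

Monthly rate r = 14.1%/12 = 1.175% = 0.01175.
Recurrence: B ← B·(1+r) − $908.67.
Month 1: interest $76.02; balance after payment $5,637.35.
Month 2: interest $66.24; balance after payment $4,794.92.
Closed form: n = −ln(1 − rB₀/P)/ln(1+r) = −ln(0.91634)/ln(1.01175) ≈ 7.479, so the balance reaches zero during payment 8.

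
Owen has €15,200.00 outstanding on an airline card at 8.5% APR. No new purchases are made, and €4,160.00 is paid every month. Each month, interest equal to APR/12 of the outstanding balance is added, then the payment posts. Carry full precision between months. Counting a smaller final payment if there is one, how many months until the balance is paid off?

4 payments

Monthly rate r = 8.5%/12 = 0.708333% = 0.00708333.
Recurrence: B ← B·(1+r) − €4,160.00.
Month 1: interest €107.67; balance after payment €11,147.67.
Month 2: interest €78.96; balance after payment €7,066.63.
Month 3: interest €50.06; balance after payment €2,956.68.
Month 4: interest €20.94; balance after payment €0.00.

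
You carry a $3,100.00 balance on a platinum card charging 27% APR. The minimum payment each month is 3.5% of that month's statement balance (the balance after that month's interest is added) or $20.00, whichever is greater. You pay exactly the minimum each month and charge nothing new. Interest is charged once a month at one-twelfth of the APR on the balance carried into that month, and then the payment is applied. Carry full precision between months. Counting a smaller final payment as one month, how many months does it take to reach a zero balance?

Monthly rate r = 27%/12 = 2.25% = 0.0225.
While 3.5% of the post-interest balance exceeds $20.00, each month B ← (B·(1+r))·(1 − 0.035), i.e. B shrinks by the factor (1+r)·0.965 = 0.98671.
This holds for months 1–129. Entering month 130 the balance is $552.02; 3.5% of the post-interest balance is now below $20.00, so the flat $20.00 minimum applies from here.
From month 130 a fixed $20.00 at rate r clears $552.02 in 44 more payments. Total: 129 + 44 = 173 months.

173 months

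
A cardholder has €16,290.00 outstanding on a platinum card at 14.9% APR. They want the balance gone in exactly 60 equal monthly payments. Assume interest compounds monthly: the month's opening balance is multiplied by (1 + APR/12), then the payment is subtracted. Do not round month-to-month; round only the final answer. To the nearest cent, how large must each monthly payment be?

€386.68

Monthly rate r = 14.9%/12 = 1.24167% = 0.0124167.
Level-payment amortization: P = B₀·r / (1 − (1+r)^(−n)) = 16290.00·0.0124167 / (1 − 1.01242^(−60)).
Denominator 1 − (1+r)^(−60) = 0.523082961.
P = 202.267 / 0.523082961 ≈ 386.68.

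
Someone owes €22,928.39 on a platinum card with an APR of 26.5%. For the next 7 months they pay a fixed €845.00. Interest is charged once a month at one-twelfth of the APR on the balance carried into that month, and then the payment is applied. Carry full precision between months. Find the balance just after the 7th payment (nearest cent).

€20,394.77

Monthly rate r = 26.5%/12 = 2.20833% = 0.0220833.
Each month: B ← B·(1+r) − €845.00.
Month 1: interest €506.34; balance after payment €22,589.73.
Month 2: interest €498.86; balance after payment €22,243.58.
Month 3: interest €491.21; balance after payment €21,889.79.
Month 4: interest €483.40; balance after payment €21,528.19.
Month 5: interest €475.41; balance after payment €21,158.61.
Month 6: interest €467.25; balance after payment €20,780.86.
Month 7: interest €458.91; balance after payment €20,394.77.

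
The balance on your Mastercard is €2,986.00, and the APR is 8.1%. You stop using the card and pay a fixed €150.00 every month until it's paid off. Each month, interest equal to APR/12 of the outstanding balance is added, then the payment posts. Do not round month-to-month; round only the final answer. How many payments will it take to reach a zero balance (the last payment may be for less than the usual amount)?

Monthly rate r = 8.1%/12 = 0.675% = 0.00675.
Recurrence: B ← B·(1+r) − €150.00.
Month 1: interest €20.16; balance after payment €2,856.16.
Month 2: interest €19.28; balance after payment €2,725.43.
Closed form: n = −ln(1 − rB₀/P)/ln(1+r) = −ln(0.86563)/ln(1.00675) ≈ 21.450, so the balance reaches zero during payment 22.

22 payments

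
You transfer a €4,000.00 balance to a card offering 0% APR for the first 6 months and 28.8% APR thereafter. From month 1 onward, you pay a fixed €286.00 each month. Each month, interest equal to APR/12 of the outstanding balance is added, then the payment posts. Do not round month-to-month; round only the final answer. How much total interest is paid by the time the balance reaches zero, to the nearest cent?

€282.00

Promo months 1–6 at r₀ = 0%/12 = 0; months 7+ at r₁ = 28.8%/12 = 0.024.
After month 6 (no interest yet): B = €4,000.00 − 6·€286.00 = €2,284.00.
Then at r₁ with €286.00/mo: n₂ = −ln(1 − r₁·B/P)/ln(1+r₁) ≈ 8.97 → 9 more payments.
Total paid = 14·€286.00 + €278.00 = €4,282.00; interest = €4,282.00 − €4,000.00 = €282.00.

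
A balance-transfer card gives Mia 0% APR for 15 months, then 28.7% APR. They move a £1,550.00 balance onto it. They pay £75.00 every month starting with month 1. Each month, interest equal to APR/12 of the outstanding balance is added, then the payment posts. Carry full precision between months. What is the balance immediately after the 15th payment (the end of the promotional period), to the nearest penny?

£425.00

Promo months 1–15 at r₀ = 0%/12 = 0; months 16+ at r₁ = 28.7%/12 = 0.0239167.
After month 15 (no interest yet): B = £1,550.00 − 15·£75.00 = £425.00.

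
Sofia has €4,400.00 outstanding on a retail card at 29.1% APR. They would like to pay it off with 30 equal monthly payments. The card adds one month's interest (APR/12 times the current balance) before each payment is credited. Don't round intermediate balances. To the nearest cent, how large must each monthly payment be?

€208.13

Monthly rate r = 29.1%/12 = 2.425% = 0.02425.
Level-payment amortization: P = B₀·r / (1 − (1+r)^(−n)) = 4400.00·0.02425 / (1 − 1.02425^(−30)).
Denominator 1 − (1+r)^(−30) = 0.51267261.
P = 106.7 / 0.51267261 ≈ 208.13.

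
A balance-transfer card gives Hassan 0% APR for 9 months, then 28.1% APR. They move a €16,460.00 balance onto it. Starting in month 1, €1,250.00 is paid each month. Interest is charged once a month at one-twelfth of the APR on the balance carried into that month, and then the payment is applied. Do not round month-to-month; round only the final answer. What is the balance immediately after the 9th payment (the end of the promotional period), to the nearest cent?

€5,210.00

Promo months 1–9 at r₀ = 0%/12 = 0; months 10+ at r₁ = 28.1%/12 = 0.0234167.
After month 9 (no interest yet): B = €16,460.00 − 9·€1,250.00 = €5,210.00.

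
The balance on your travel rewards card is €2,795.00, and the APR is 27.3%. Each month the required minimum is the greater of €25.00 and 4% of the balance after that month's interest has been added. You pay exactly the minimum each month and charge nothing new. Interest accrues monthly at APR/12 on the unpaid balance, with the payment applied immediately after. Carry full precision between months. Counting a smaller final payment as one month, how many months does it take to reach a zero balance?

120 months

Monthly rate r = 27.3%/12 = 2.275% = 0.02275.
While 4% of the post-interest balance exceeds €25.00, each month B ← (B·(1+r))·(1 − 0.04), i.e. B shrinks by the factor (1+r)·0.96 = 0.98184.
This holds for months 1–83. Entering month 84 the balance is €610.61; 4% of the post-interest balance is now below €25.00, so the flat €25.00 minimum applies from here.
From month 84 a fixed €25.00 at rate r clears €610.61 in 37 more payments. Total: 83 + 37 = 120 months.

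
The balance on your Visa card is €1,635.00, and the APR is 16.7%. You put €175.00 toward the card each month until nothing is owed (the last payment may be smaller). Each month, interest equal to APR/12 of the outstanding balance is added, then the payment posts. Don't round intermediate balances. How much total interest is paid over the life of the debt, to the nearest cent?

€128.76

Monthly rate r = 16.7%/12 = 1.39167% = 0.0139167.
Payoff takes n = ⌈−ln(1 − rB₀/P)/ln(1+r)⌉ = ⌈10.078⌉ = 11 payments; the last is €13.76.
Total paid = 10·€175.00 + €13.76 = €1,763.76.
Total interest = total paid − principal = €1,763.76 − €1,635.00 = €128.76.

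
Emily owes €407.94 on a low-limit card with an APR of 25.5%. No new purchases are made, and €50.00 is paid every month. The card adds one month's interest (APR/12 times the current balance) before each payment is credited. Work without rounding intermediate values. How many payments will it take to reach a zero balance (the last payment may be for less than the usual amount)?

Monthly rate r = 25.5%/12 = 2.125% = 0.02125.
Recurrence: B ← B·(1+r) − €50.00.
Month 1: interest €8.67; balance after payment €366.61.
Month 2: interest €7.79; balance after payment €324.40.
Closed form: n = −ln(1 − rB₀/P)/ln(1+r) = −ln(0.82663)/ln(1.02125) ≈ 9.055, so the balance reaches zero during payment 10.

10 months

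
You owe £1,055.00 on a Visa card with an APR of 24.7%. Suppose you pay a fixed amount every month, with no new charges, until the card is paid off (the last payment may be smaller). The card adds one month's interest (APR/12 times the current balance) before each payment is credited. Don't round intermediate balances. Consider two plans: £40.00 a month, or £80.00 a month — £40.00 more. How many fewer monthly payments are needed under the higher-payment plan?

23 fewer payments

Monthly rate r = 24.7%/12 = 2.05833% = 0.0205833.
At £40.00/mo: n = ⌈−ln(1 − rB₀/P)/ln(1+r)⌉ = 39 payments (last £16.97); total interest = total paid − £1,055.00 = £481.97.
At £80.00/mo: 16 payments (last £43.68); total interest £188.68.
Payments saved = 39 − 16 = 23.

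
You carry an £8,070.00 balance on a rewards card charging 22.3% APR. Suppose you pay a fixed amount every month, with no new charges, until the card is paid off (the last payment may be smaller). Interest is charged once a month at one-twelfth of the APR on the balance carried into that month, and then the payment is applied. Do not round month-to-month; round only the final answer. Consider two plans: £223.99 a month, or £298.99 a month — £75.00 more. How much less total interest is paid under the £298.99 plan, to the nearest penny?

£2,162.37

Monthly rate r = 22.3%/12 = 1.85833% = 0.0185833.
At £223.99/mo: n = ⌈−ln(1 − rB₀/P)/ln(1+r)⌉ = 61 payments (last £30.24); total interest = total paid − £8,070.00 = £5,399.64.
At £298.99/mo: 38 payments (last £244.64); total interest £3,237.27.
Interest saved = £5,399.64 − £3,237.27 = £2,162.37.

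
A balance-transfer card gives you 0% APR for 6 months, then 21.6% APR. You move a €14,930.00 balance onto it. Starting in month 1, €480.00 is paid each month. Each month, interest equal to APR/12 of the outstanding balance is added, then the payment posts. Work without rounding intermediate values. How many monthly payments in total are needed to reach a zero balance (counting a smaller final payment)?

40 payments

Promo months 1–6 at r₀ = 0%/12 = 0; months 7+ at r₁ = 21.6%/12 = 0.018.
After month 6 (no interest yet): B = €14,930.00 − 6·€480.00 = €12,050.00.
Then at r₁ with €480.00/mo: n₂ = −ln(1 − r₁·B/P)/ln(1+r₁) ≈ 33.70 → 34 more payments.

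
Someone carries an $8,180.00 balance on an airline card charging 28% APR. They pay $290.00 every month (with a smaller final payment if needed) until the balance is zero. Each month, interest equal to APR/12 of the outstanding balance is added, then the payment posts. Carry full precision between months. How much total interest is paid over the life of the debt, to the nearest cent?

$5,316.90

Monthly rate r = 28%/12 = 2.33333% = 0.0233333.
Payoff takes n = ⌈−ln(1 − rB₀/P)/ln(1+r)⌉ = ⌈46.538⌉ = 47 payments; the last is $156.90.
Total paid = 46·$290.00 + $156.90 = $13,496.90.
Total interest = total paid − principal = $13,496.90 − $8,180.00 = $5,316.90.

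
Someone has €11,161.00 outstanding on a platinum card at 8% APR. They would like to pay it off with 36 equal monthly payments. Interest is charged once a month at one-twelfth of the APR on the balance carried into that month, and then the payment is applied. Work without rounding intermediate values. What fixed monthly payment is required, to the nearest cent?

Monthly rate r = 8%/12 = 0.666667% = 0.00666667.
Level-payment amortization: P = B₀·r / (1 − (1+r)^(−n)) = 11161.00·0.00666667 / (1 − 1.00667^(−36)).
Denominator 1 − (1+r)^(−36) = 0.21274537.
P = 74.4067 / 0.21274537 ≈ 349.75.

€349.75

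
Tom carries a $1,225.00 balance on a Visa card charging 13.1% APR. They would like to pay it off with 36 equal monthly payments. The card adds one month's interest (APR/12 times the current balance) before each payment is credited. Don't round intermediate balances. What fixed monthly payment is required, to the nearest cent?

Monthly rate r = 13.1%/12 = 1.09167% = 0.0109167.
Level-payment amortization: P = B₀·r / (1 − (1+r)^(−n)) = 1225.00·0.0109167 / (1 − 1.01092^(−36)).
Denominator 1 − (1+r)^(−36) = 0.323532152.
P = 13.3729 / 0.323532152 ≈ 41.33.

$41.33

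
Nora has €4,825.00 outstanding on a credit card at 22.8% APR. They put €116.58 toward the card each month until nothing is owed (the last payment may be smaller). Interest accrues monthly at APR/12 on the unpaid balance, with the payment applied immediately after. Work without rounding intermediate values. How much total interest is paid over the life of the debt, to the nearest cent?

Monthly rate r = 22.8%/12 = 1.9% = 0.019.
Payoff takes n = ⌈−ln(1 − rB₀/P)/ln(1+r)⌉ = ⌈82.007⌉ = 83 payments; the last is €0.78.
Total paid = 82·€116.58 + €0.78 = €9,560.34.
Total interest = total paid − principal = €9,560.34 − €4,825.00 = €4,735.34.

€4,735.34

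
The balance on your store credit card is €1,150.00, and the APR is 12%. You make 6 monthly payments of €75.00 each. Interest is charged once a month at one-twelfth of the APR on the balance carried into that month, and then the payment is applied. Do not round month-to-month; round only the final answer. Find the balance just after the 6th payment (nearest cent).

€759.35

Monthly rate r = 12%/12 = 1% = 0.01.
Each month: B ← B·(1+r) − €75.00.
Month 1: interest €11.50; balance after payment €1,086.50.
Month 2: interest €10.87; balance after payment €1,022.37.
Month 3: interest €10.22; balance after payment €957.59.
Month 4: interest €9.58; balance after payment €892.16.
Month 5: interest €8.92; balance after payment €826.09.
Month 6: interest €8.26; balance after payment €759.35.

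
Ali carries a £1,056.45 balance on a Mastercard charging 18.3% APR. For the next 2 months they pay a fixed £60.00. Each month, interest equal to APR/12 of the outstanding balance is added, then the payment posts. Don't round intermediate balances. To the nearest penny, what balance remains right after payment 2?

£968.00

Monthly rate r = 18.3%/12 = 1.525% = 0.01525.
Each month: B ← B·(1+r) − £60.00.
Month 1: interest £16.11; balance after payment £1,012.56.
Month 2: interest £15.44; balance after payment £968.00.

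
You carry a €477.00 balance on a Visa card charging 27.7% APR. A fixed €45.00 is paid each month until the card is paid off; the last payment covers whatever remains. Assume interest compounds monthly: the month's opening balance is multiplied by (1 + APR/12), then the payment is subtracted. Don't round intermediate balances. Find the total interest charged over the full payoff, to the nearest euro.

€76

Monthly rate r = 27.7%/12 = 2.30833% = 0.0230833.
Payoff takes n = ⌈−ln(1 − rB₀/P)/ln(1+r)⌉ = ⌈12.297⌉ = 13 payments; the last is €13.45.
Total paid = 12·€45.00 + €13.45 = €553.45.
Total interest = total paid − principal = €553.45 − €477.00 = €76.45.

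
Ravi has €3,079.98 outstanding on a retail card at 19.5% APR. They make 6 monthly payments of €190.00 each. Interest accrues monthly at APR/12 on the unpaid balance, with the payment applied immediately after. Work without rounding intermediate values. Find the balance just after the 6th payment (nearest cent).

Monthly rate r = 19.5%/12 = 1.625% = 0.01625.
Each month: B ← B·(1+r) − €190.00.
Month 1: interest €50.05; balance after payment €2,940.03.
Month 2: interest €47.78; balance after payment €2,797.81.
Month 3: interest €45.46; balance after payment €2,653.27.
Month 4: interest €43.12; balance after payment €2,506.39.
Month 5: interest €40.73; balance after payment €2,357.11.
Month 6: interest €38.30; balance after payment €2,205.42.

€2,205.42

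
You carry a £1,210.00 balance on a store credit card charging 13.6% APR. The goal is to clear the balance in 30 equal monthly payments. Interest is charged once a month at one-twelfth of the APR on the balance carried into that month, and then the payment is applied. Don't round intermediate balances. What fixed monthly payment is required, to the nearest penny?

£47.80

Monthly rate r = 13.6%/12 = 1.13333% = 0.0113333.
Level-payment amortization: P = B₀·r / (1 − (1+r)^(−n)) = 1210.00·0.0113333 / (1 − 1.01133^(−30)).
Denominator 1 − (1+r)^(−30) = 0.286867305.
P = 13.7133 / 0.286867305 ≈ 47.80.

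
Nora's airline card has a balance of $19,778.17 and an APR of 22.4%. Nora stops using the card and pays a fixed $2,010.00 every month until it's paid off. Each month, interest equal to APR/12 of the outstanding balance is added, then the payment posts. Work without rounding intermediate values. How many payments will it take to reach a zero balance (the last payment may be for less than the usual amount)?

Monthly rate r = 22.4%/12 = 1.86667% = 0.0186667.
Recurrence: B ← B·(1+r) − $2,010.00.
Month 1: interest $369.19; balance after payment $18,137.36.
Month 2: interest $338.56; balance after payment $16,465.93.
Closed form: n = −ln(1 − rB₀/P)/ln(1+r) = −ln(0.81632)/ln(1.01867) ≈ 10.973, so the balance reaches zero during payment 11.

11 payments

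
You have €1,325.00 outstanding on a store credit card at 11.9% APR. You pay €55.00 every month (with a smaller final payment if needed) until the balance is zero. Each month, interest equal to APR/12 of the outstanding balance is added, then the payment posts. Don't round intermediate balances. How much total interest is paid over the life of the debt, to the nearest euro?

Monthly rate r = 11.9%/12 = 0.991667% = 0.00991667.
Payoff takes n = ⌈−ln(1 − rB₀/P)/ln(1+r)⌉ = ⌈27.665⌉ = 28 payments; the last is €36.63.
Total paid = 27·€55.00 + €36.63 = €1,521.63.
Total interest = total paid − principal = €1,521.63 − €1,325.00 = €196.63.

€197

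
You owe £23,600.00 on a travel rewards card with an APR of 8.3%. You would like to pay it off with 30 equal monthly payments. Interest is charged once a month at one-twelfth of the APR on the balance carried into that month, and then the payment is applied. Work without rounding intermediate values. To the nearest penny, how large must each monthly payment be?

£873.81

Monthly rate r = 8.3%/12 = 0.691667% = 0.00691667.
Level-payment amortization: P = B₀·r / (1 − (1+r)^(−n)) = 23600.00·0.00691667 / (1 − 1.00692^(−30)).
Denominator 1 − (1+r)^(−30) = 0.186806091.
P = 163.233 / 0.186806091 ≈ 873.81.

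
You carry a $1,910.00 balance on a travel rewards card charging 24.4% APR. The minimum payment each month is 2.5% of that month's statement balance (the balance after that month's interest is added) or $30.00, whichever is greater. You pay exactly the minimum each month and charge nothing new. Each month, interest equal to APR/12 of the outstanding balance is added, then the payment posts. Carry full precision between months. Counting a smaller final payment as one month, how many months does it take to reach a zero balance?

173 months

Monthly rate r = 24.4%/12 = 2.03333% = 0.0203333.
While 2.5% of the post-interest balance exceeds $30.00, each month B ← (B·(1+r))·(1 − 0.025), i.e. B shrinks by the factor (1+r)·0.975 = 0.99482.
This holds for months 1–94. Entering month 95 the balance is $1,172.80; 2.5% of the post-interest balance is now below $30.00, so the flat $30.00 minimum applies from here.
From month 95 a fixed $30.00 at rate r clears $1,172.80 in 79 more payments. Total: 94 + 79 = 173 months.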